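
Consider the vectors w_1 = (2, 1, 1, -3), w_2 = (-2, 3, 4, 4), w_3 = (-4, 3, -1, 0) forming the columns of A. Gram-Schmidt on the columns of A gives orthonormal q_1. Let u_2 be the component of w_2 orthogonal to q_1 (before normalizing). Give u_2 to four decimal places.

u_2 = (-0.8000, 3.6000, 4.6000, 2.2000)

q_1 = w_1/‖w_1‖ = (2, 1, 1, -3)/3.8730 = (0.5164, 0.2582, 0.2582, -0.7746).
r_{12} = q_1·w_2 = -2.3238.
u_2 = w_2 + 2.3238·q_1 = (-0.8000, 3.6000, 4.6000, 2.2000).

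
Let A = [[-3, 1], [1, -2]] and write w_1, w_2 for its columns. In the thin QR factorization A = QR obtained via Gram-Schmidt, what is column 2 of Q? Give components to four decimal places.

q_2 = (-0.3162, -0.9487)

w_1 = (-3, 1); ‖w_1‖ = 3.1623, so q_1 = (-0.9487, 0.3162).
q_1·w_2 = (-0.9487)·1 + 0.3162·(-2) = -1.5811.
u_2 = w_2 + 1.5811·q_1 = (-0.5000, -1.5000).
‖u_2‖ = 1.5811, so q_2 = (-0.3162, -0.9487).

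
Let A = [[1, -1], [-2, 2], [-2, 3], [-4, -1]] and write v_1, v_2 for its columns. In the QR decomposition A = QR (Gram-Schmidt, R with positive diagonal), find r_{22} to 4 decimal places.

e_1 = v_1/‖v_1‖ = (1, -2, -2, -4)/5.0000 = (0.2000, -0.4000, -0.4000, -0.8000).
r_{12} = e_1·v_2 = -1.4000.
u_2 = v_2 + 1.4000·e_1 = (-0.7200, 1.4400, 2.4400, -2.1200).
r_{22} = ‖u_2‖ = 3.6111.

r_{22} = 3.6111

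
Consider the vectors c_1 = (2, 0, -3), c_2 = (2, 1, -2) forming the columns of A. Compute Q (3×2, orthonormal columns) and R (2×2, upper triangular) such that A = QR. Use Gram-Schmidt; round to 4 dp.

Q = [[0.5547, 0.4036], [0.0000, 0.8745], [-0.8321, 0.2691]], R = [[3.6056, 2.7735], [0.0000, 1.1435]]

c_1 = (2, 0, -3); ‖c_1‖ = 3.6056, so q_1 = (0.5547, 0.0000, -0.8321).
q_1·c_2 = 0.5547·2 + 0.0000·1 + (-0.8321)·(-2) = 2.7735.
u_2 = c_2 − 2.7735·q_1 = (0.4615, 1.0000, 0.3077).
‖u_2‖ = 1.1435, so q_2 = (0.4036, 0.8745, 0.2691).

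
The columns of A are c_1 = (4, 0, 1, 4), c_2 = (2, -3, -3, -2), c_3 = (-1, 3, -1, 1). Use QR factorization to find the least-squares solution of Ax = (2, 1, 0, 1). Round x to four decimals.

e_1 = c_1/‖c_1‖ = (4, 0, 1, 4)/5.7446 = (0.6963, 0.0000, 0.1741, 0.6963).
r_{12} = e_1·c_2 = -0.5222.
u_2 = c_2 + 0.5222·e_1 = (2.3636, -3.0000, -2.9091, -1.6364).
‖u_2‖ = 5.0722, so e_2 = (0.4660, -0.5915, -0.5735, -0.3226).
r_{13} = e_1·c_3 = -0.1741; r_{23} = e_2·c_3 = -1.9895.
u_3 = c_3 + 0.1741·e_1 + 1.9895·e_2 = (0.0483, 1.8233, -2.1107, 0.4794).
‖u_3‖ = 2.8305, so e_3 = (0.0171, 0.6442, -0.7457, 0.1694).
Qᵀb = (2.0889, 0.0179, 0.8477).
Back-substitute: x_3 = 0.8477/2.8305 = 0.2995.
x_2 = (0.0179 + 1.9895·0.2995)/5.0722 = 0.1210.
x_1 = (2.0889 + 0.5222·0.1210 + 0.1741·0.2995)/5.7446 = 0.3837.

x = (0.3837, 0.1210, 0.2995)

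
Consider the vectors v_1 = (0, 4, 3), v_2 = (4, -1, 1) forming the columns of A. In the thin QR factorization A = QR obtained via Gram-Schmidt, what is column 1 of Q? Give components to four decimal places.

v_1 = (0, 4, 3); ‖v_1‖ = 5.0000, so e_1 = (0.0000, 0.8000, 0.6000).

e_1 = (0.0000, 0.8000, 0.6000)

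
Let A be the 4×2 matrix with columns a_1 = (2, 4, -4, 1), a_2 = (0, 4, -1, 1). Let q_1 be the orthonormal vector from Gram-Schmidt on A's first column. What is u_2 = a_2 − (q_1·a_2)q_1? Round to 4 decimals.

u_2 = (-1.1351, 1.7297, 1.2703, 0.4324)

q_1 = a_1/‖a_1‖ = (2, 4, -4, 1)/6.0828 = (0.3288, 0.6576, -0.6576, 0.1644).
r_{12} = q_1·a_2 = 3.4524.
u_2 = a_2 − 3.4524·q_1 = (-1.1351, 1.7297, 1.2703, 0.4324).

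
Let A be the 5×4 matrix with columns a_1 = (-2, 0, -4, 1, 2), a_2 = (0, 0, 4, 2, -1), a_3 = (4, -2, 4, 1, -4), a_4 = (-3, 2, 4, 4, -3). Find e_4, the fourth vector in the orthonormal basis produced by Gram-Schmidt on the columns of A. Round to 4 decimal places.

e_1 = a_1/‖a_1‖ = (-2, 0, -4, 1, 2)/5.0000 = (-0.4000, 0.0000, -0.8000, 0.2000, 0.4000).
r_{12} = e_1·a_2 = -3.2000.
u_2 = a_2 + 3.2000·e_1 = (-1.2800, 0.0000, 1.4400, 2.6400, 0.2800).
‖u_2‖ = 3.2802, so e_2 = (-0.3902, 0.0000, 0.4390, 0.8048, 0.0854).
r_{13} = e_1·a_3 = -6.2000; r_{23} = e_2·a_3 = 0.6585.
u_3 = a_3 + 6.2000·e_1 − 0.6585·e_2 = (1.7770, -2.0000, -1.2491, 1.7100, -1.5762).
‖u_3‖ = 3.7585, so e_3 = (0.4728, -0.5321, -0.3323, 0.4550, -0.4194).
r_{14} = e_1·a_4 = -2.4000; r_{24} = e_2·a_4 = 5.8898; r_{34} = e_3·a_4 = -0.7339.
u_4 = a_4 + 2.4000·e_1 − 5.8898·e_2 + 0.7339·e_3 = (-1.3147, 1.6095, -0.7495, 0.0737, -2.8505).
‖u_4‖ = 3.6072, so e_4 = (-0.3645, 0.4462, -0.2078, 0.0204, -0.7902).

e_4 = (-0.3645, 0.4462, -0.2078, 0.0204, -0.7902)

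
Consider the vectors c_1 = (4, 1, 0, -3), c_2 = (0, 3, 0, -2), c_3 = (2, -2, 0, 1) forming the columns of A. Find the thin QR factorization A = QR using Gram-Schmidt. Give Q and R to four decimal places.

c_1 = (4, 1, 0, -3); ‖c_1‖ = 5.0990, so q_1 = (0.7845, 0.1961, 0.0000, -0.5883).
q_1·c_2 = 0.7845·0 + 0.1961·3 + 0.0000·0 + (-0.5883)·(-2) = 1.7650.
u_2 = c_2 − 1.7650·q_1 = (-1.3846, 2.6538, 0.0000, -0.9615).
‖u_2‖ = 3.1440, so q_2 = (-0.4404, 0.8441, 0.0000, -0.3058).
q_1·c_3 = 0.7845·2 + 0.1961·(-2) + 0.0000·0 + (-0.5883)·1 = 0.5883; q_2·c_3 = (-0.4404)·2 + 0.8441·(-2) + 0.0000·0 + (-0.3058)·1 = -2.8748.
u_3 = c_3 − 0.5883·q_1 + 2.8748·q_2 = (0.2724, 0.3113, 0.0000, 0.4669).
‖u_3‖ = 0.6238, so q_3 = (0.4366, 0.4990, 0.0000, 0.7485).

Q = [[0.7845, -0.4404, 0.4366], [0.1961, 0.8441, 0.4990], [0.0000, 0.0000, 0.0000], [-0.5883, -0.3058, 0.7485]], R = [[5.0990, 1.7650, 0.5883], [0.0000, 3.1440, -2.8748], [0.0000, 0.0000, 0.6238]]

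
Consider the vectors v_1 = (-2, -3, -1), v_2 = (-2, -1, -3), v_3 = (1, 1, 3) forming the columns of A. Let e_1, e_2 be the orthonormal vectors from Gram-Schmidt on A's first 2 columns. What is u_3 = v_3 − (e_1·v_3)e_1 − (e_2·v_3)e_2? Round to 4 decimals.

u_3 = (-0.6667, 0.3333, 0.3333)

v_1 = (-2, -3, -1); ‖v_1‖ = 3.7417, so e_1 = (-0.5345, -0.8018, -0.2673).
e_1·v_2 = (-0.5345)·(-2) + (-0.8018)·(-1) + (-0.2673)·(-3) = 2.6726.
u_2 = v_2 − 2.6726·e_1 = (-0.5714, 1.1429, -2.2857).
‖u_2‖ = 2.6186, so e_2 = (-0.2182, 0.4364, -0.8729).
e_1·v_3 = (-0.5345)·1 + (-0.8018)·1 + (-0.2673)·3 = -2.1381; e_2·v_3 = (-0.2182)·1 + 0.4364·1 + (-0.8729)·3 = -2.4004.
u_3 = v_3 + 2.1381·e_1 + 2.4004·e_2 = (-0.6667, 0.3333, 0.3333).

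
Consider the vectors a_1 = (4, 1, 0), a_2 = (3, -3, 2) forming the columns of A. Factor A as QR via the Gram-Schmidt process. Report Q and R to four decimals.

Q = [[0.9701, 0.2125], [0.2425, -0.8501], [0.0000, 0.4817]], R = [[4.1231, 2.1828], [0.0000, 4.1515]]

a_1 = (4, 1, 0); ‖a_1‖ = 4.1231, so e_1 = (0.9701, 0.2425, 0.0000).
e_1·a_2 = 0.9701·3 + 0.2425·(-3) + 0.0000·2 = 2.1828.
u_2 = a_2 − 2.1828·e_1 = (0.8824, -3.5294, 2.0000).
‖u_2‖ = 4.1515, so e_2 = (0.2125, -0.8501, 0.4817).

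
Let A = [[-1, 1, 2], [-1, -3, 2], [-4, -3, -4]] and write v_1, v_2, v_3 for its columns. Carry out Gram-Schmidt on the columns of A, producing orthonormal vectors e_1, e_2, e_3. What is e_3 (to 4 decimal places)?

e_3 = (0.7448, 0.5793, -0.3310)

v_1 = (-1, -1, -4); ‖v_1‖ = 4.2426, so e_1 = (-0.2357, -0.2357, -0.9428).
e_1·v_2 = (-0.2357)·1 + (-0.2357)·(-3) + (-0.9428)·(-3) = 3.2998.
u_2 = v_2 − 3.2998·e_1 = (1.7778, -2.2222, 0.1111).
‖u_2‖ = 2.8480, so e_2 = (0.6242, -0.7803, 0.0390).
e_1·v_3 = (-0.2357)·2 + (-0.2357)·2 + (-0.9428)·(-4) = 2.8284; e_2·v_3 = 0.6242·2 + (-0.7803)·2 + 0.0390·(-4) = -0.4682.
u_3 = v_3 − 2.8284·e_1 + 0.4682·e_2 = (2.9589, 2.3014, -1.3151).
‖u_3‖ = 3.9725, so e_3 = (0.7448, 0.5793, -0.3310).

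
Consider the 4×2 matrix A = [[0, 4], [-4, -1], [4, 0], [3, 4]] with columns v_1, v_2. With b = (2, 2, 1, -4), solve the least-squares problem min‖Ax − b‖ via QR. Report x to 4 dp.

x = (-0.3355, -0.1404)

v_1 = (0, -4, 4, 3); ‖v_1‖ = 6.4031, so e_1 = (0.0000, -0.6247, 0.6247, 0.4685).
e_1·v_2 = 0.0000·4 + (-0.6247)·(-1) + 0.6247·0 + 0.4685·4 = 2.4988.
u_2 = v_2 − 2.4988·e_1 = (4.0000, 0.5610, -1.5610, 2.8293).
‖u_2‖ = 5.1726, so e_2 = (0.7733, 0.1085, -0.3018, 0.5470).
Qᵀb = (-2.4988, -0.7261).
Back-substitute: x_2 = -0.7261/5.1726 = -0.1404.
x_1 = (-2.4988 − 2.4988·(-0.1404))/6.4031 = -0.3355.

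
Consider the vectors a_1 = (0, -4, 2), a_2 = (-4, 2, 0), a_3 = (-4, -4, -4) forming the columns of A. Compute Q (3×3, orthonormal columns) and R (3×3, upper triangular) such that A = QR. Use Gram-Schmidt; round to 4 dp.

Q = [[0.0000, -0.9759, -0.2182], [-0.8944, 0.0976, -0.4364], [0.4472, 0.1952, -0.8729]], R = [[4.4721, -1.7889, 1.7889], [0.0000, 4.0988, 2.7325], [0.0000, 0.0000, 6.1101]]

a_1 = (0, -4, 2); ‖a_1‖ = 4.4721, so e_1 = (0.0000, -0.8944, 0.4472).
e_1·a_2 = 0.0000·(-4) + (-0.8944)·2 + 0.4472·0 = -1.7889.
u_2 = a_2 + 1.7889·e_1 = (-4.0000, 0.4000, 0.8000).
‖u_2‖ = 4.0988, so e_2 = (-0.9759, 0.0976, 0.1952).
e_1·a_3 = 0.0000·(-4) + (-0.8944)·(-4) + 0.4472·(-4) = 1.7889; e_2·a_3 = (-0.9759)·(-4) + 0.0976·(-4) + 0.1952·(-4) = 2.7325.
u_3 = a_3 − 1.7889·e_1 − 2.7325·e_2 = (-1.3333, -2.6667, -5.3333).
‖u_3‖ = 6.1101, so e_3 = (-0.2182, -0.4364, -0.8729).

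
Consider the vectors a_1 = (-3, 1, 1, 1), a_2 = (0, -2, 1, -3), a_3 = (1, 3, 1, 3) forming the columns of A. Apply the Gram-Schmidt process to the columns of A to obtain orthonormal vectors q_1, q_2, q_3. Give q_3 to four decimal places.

q_3 = (0.4082, 0.4082, 0.8165, 0.0000)

q_1 = a_1/‖a_1‖ = (-3, 1, 1, 1)/3.4641 = (-0.8660, 0.2887, 0.2887, 0.2887).
r_{12} = q_1·a_2 = -1.1547.
u_2 = a_2 + 1.1547·q_1 = (-1.0000, -1.6667, 1.3333, -2.6667).
‖u_2‖ = 3.5590, so q_2 = (-0.2810, -0.4683, 0.3746, -0.7493).
r_{13} = q_1·a_3 = 1.1547; r_{23} = q_2·a_3 = -3.5590.
u_3 = a_3 − 1.1547·q_1 + 3.5590·q_2 = (1.0000, 1.0000, 2.0000, 0.0000).
‖u_3‖ = 2.4495, so q_3 = (0.4082, 0.4082, 0.8165, 0.0000).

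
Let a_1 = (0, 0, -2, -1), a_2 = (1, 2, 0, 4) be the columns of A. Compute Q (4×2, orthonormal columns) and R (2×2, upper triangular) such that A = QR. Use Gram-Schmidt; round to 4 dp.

Q = [[0.0000, 0.2370], [0.0000, 0.4740], [-0.8944, -0.3792], [-0.4472, 0.7585]], R = [[2.2361, -1.7889], [0.0000, 4.2190]]

a_1 = (0, 0, -2, -1); ‖a_1‖ = 2.2361, so q_1 = (0.0000, 0.0000, -0.8944, -0.4472).
q_1·a_2 = 0.0000·1 + 0.0000·2 + (-0.8944)·0 + (-0.4472)·4 = -1.7889.
u_2 = a_2 + 1.7889·q_1 = (1.0000, 2.0000, -1.6000, 3.2000).
‖u_2‖ = 4.2190, so q_2 = (0.2370, 0.4740, -0.3792, 0.7585).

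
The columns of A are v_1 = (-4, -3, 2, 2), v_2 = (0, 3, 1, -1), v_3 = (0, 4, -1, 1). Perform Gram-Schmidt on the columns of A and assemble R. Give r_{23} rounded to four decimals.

r_{23} = 2.3013

q_1 = v_1/‖v_1‖ = (-4, -3, 2, 2)/5.7446 = (-0.6963, -0.5222, 0.3482, 0.3482).
r_{12} = q_1·v_2 = -1.5667.
u_2 = v_2 + 1.5667·q_1 = (-1.0909, 2.1818, 1.5455, -0.4545).
‖u_2‖ = 2.9233, so q_2 = (-0.3732, 0.7464, 0.5287, -0.1555).
r_{23} = q_2·v_3 = 2.3013.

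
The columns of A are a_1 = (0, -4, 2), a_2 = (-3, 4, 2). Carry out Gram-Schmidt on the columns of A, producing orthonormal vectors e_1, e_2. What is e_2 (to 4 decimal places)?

a_1 = (0, -4, 2); ‖a_1‖ = 4.4721, so e_1 = (0.0000, -0.8944, 0.4472).
e_1·a_2 = 0.0000·(-3) + (-0.8944)·4 + 0.4472·2 = -2.6833.
u_2 = a_2 + 2.6833·e_1 = (-3.0000, 1.6000, 3.2000).
‖u_2‖ = 4.6690, so e_2 = (-0.6425, 0.3427, 0.6854).

e_2 = (-0.6425, 0.3427, 0.6854)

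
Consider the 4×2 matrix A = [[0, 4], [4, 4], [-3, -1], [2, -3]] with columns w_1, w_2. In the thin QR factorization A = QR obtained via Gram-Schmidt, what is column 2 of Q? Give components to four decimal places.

q_2 = (0.6651, 0.3669, 0.0573, -0.6479)

w_1 = (0, 4, -3, 2); ‖w_1‖ = 5.3852, so q_1 = (0.0000, 0.7428, -0.5571, 0.3714).
q_1·w_2 = 0.0000·4 + 0.7428·4 + (-0.5571)·(-1) + 0.3714·(-3) = 2.4140.
u_2 = w_2 − 2.4140·q_1 = (4.0000, 2.2069, 0.3448, -3.8966).
‖u_2‖ = 6.0144, so q_2 = (0.6651, 0.3669, 0.0573, -0.6479).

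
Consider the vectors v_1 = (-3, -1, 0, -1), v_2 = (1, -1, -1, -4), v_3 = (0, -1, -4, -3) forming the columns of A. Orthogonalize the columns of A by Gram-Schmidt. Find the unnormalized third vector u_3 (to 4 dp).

v_1 = (-3, -1, 0, -1); ‖v_1‖ = 3.3166, so q_1 = (-0.9045, -0.3015, 0.0000, -0.3015).
q_1·v_2 = (-0.9045)·1 + (-0.3015)·(-1) + 0.0000·(-1) + (-0.3015)·(-4) = 0.6030.
u_2 = v_2 − 0.6030·q_1 = (1.5455, -0.8182, -1.0000, -3.8182).
‖u_2‖ = 4.3170, so q_2 = (0.3580, -0.1895, -0.2316, -0.8845).
q_1·v_3 = (-0.9045)·0 + (-0.3015)·(-1) + 0.0000·(-4) + (-0.3015)·(-3) = 1.2060; q_2·v_3 = 0.3580·0 + (-0.1895)·(-1) + (-0.2316)·(-4) + (-0.8845)·(-3) = 3.7695.
u_3 = v_3 − 1.2060·q_1 − 3.7695·q_2 = (-0.2585, 0.0780, -3.1268, 0.6976).

u_3 = (-0.2585, 0.0780, -3.1268, 0.6976)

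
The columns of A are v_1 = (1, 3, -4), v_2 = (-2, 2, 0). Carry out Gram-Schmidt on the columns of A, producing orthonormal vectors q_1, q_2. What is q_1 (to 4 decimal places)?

q_1 = (0.1961, 0.5883, -0.7845)

v_1 = (1, 3, -4); ‖v_1‖ = 5.0990, so q_1 = (0.1961, 0.5883, -0.7845).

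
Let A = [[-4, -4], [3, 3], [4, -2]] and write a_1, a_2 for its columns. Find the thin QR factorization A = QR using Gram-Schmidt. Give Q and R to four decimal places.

a_1 = (-4, 3, 4); ‖a_1‖ = 6.4031, so e_1 = (-0.6247, 0.4685, 0.6247).
e_1·a_2 = (-0.6247)·(-4) + 0.4685·3 + 0.6247·(-2) = 2.6550.
u_2 = a_2 − 2.6550·e_1 = (-2.3415, 1.7561, -3.6585).
‖u_2‖ = 4.6852, so e_2 = (-0.4998, 0.3748, -0.7809).

Q = [[-0.6247, -0.4998], [0.4685, 0.3748], [0.6247, -0.7809]], R = [[6.4031, 2.6550], [0.0000, 4.6852]]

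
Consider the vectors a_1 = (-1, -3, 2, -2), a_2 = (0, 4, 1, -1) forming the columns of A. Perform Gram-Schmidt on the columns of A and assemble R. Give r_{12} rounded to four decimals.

a_1 = (-1, -3, 2, -2); ‖a_1‖ = 4.2426, so q_1 = (-0.2357, -0.7071, 0.4714, -0.4714).
r_{12} = q_1·a_2 = -1.8856.

r_{12} = -1.8856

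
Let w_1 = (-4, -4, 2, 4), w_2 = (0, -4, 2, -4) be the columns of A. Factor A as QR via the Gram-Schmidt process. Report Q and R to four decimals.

w_1 = (-4, -4, 2, 4); ‖w_1‖ = 7.2111, so q_1 = (-0.5547, -0.5547, 0.2774, 0.5547).
q_1·w_2 = (-0.5547)·0 + (-0.5547)·(-4) + 0.2774·2 + 0.5547·(-4) = 0.5547.
u_2 = w_2 − 0.5547·q_1 = (0.3077, -3.6923, 1.8462, -4.3077).
‖u_2‖ = 5.9743, so q_2 = (0.0515, -0.6180, 0.3090, -0.7210).

Q = [[-0.5547, 0.0515], [-0.5547, -0.6180], [0.2774, 0.3090], [0.5547, -0.7210]], R = [[7.2111, 0.5547], [0.0000, 5.9743]]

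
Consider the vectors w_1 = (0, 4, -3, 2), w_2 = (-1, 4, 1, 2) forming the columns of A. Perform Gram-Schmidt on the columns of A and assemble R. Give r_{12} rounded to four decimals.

q_1 = w_1/‖w_1‖ = (0, 4, -3, 2)/5.3852 = (0.0000, 0.7428, -0.5571, 0.3714).
r_{12} = q_1·w_2 = 3.1568.

r_{12} = 3.1568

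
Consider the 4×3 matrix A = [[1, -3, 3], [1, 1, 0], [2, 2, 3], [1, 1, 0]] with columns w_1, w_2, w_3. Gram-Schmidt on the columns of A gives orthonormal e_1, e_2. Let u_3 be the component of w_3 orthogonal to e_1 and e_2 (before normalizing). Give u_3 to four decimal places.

w_1 = (1, 1, 2, 1); ‖w_1‖ = 2.6458, so e_1 = (0.3780, 0.3780, 0.7559, 0.3780).
e_1·w_2 = 0.3780·(-3) + 0.3780·1 + 0.7559·2 + 0.3780·1 = 1.1339.
u_2 = w_2 − 1.1339·e_1 = (-3.4286, 0.5714, 1.1429, 0.5714).
‖u_2‖ = 3.7033, so e_2 = (-0.9258, 0.1543, 0.3086, 0.1543).
e_1·w_3 = 0.3780·3 + 0.3780·0 + 0.7559·3 + 0.3780·0 = 3.4017; e_2·w_3 = (-0.9258)·3 + 0.1543·0 + 0.3086·3 + 0.1543·0 = -1.8516.
u_3 = w_3 − 3.4017·e_1 + 1.8516·e_2 = (0.0000, -1.0000, 1.0000, -1.0000).

u_3 = (0.0000, -1.0000, 1.0000, -1.0000)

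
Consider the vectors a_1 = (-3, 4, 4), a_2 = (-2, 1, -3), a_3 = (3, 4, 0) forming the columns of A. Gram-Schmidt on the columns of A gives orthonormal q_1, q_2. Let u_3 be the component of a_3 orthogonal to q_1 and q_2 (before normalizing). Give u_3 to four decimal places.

a_1 = (-3, 4, 4); ‖a_1‖ = 6.4031, so q_1 = (-0.4685, 0.6247, 0.6247).
q_1·a_2 = (-0.4685)·(-2) + 0.6247·1 + 0.6247·(-3) = -0.3123.
u_2 = a_2 + 0.3123·q_1 = (-2.1463, 1.1951, -2.8049).
‖u_2‖ = 3.7286, so q_2 = (-0.5756, 0.3205, -0.7523).
q_1·a_3 = (-0.4685)·3 + 0.6247·4 + 0.6247·0 = 1.0932; q_2·a_3 = (-0.5756)·3 + 0.3205·4 + (-0.7523)·0 = -0.4448.
u_3 = a_3 − 1.0932·q_1 + 0.4448·q_2 = (3.2561, 3.4596, -1.0175).

u_3 = (3.2561, 3.4596, -1.0175)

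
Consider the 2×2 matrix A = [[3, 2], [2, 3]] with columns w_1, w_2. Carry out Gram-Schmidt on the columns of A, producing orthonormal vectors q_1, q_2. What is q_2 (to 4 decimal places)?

w_1 = (3, 2); ‖w_1‖ = 3.6056, so q_1 = (0.8321, 0.5547).
q_1·w_2 = 0.8321·2 + 0.5547·3 = 3.3282.
u_2 = w_2 − 3.3282·q_1 = (-0.7692, 1.1538).
‖u_2‖ = 1.3868, so q_2 = (-0.5547, 0.8321).

q_2 = (-0.5547, 0.8321)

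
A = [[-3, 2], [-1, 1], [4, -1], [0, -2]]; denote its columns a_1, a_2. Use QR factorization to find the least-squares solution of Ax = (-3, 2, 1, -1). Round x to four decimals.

a_1 = (-3, -1, 4, 0); ‖a_1‖ = 5.0990, so e_1 = (-0.5883, -0.1961, 0.7845, 0.0000).
e_1·a_2 = (-0.5883)·2 + (-0.1961)·1 + 0.7845·(-1) + 0.0000·(-2) = -2.1573.
u_2 = a_2 + 2.1573·e_1 = (0.7308, 0.5769, 0.6923, -2.0000).
‖u_2‖ = 2.3122, so e_2 = (0.3161, 0.2495, 0.2994, -0.8650).
Qᵀb = (2.1573, 0.7153).
Back-substitute: x_2 = 0.7153/2.3122 = 0.3094.
x_1 = (2.1573 + 2.1573·0.3094)/5.0990 = 0.5540.

x = (0.5540, 0.3094)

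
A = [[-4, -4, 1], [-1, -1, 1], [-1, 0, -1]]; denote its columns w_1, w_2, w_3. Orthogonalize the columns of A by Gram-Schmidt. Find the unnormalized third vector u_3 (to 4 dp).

e_1 = w_1/‖w_1‖ = (-4, -1, -1)/4.2426 = (-0.9428, -0.2357, -0.2357).
r_{12} = e_1·w_2 = 4.0069.
u_2 = w_2 − 4.0069·e_1 = (-0.2222, -0.0556, 0.9444).
‖u_2‖ = 0.9718, so e_2 = (-0.2287, -0.0572, 0.9718).
r_{13} = e_1·w_3 = -0.9428; r_{23} = e_2·w_3 = -1.2577.
u_3 = w_3 + 0.9428·e_1 + 1.2577·e_2 = (-0.1765, 0.7059, 0.0000).

u_3 = (-0.1765, 0.7059, 0.0000)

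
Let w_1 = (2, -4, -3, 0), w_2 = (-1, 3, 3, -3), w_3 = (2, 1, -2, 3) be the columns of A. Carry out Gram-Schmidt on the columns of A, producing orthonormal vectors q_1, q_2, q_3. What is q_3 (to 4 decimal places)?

q_3 = (0.7567, 0.5882, -0.2797, 0.0562)

w_1 = (2, -4, -3, 0); ‖w_1‖ = 5.3852, so q_1 = (0.3714, -0.7428, -0.5571, 0.0000).
q_1·w_2 = 0.3714·(-1) + (-0.7428)·3 + (-0.5571)·3 + 0.0000·(-3) = -4.2710.
u_2 = w_2 + 4.2710·q_1 = (0.5862, -0.1724, 0.6207, -3.0000).
‖u_2‖ = 3.1239, so q_2 = (0.1877, -0.0552, 0.1987, -0.9603).
q_1·w_3 = 0.3714·2 + (-0.7428)·1 + (-0.5571)·(-2) + 0.0000·3 = 1.1142; q_2·w_3 = 0.1877·2 + (-0.0552)·1 + 0.1987·(-2) + (-0.9603)·3 = -2.9583.
u_3 = w_3 − 1.1142·q_1 + 2.9583·q_2 = (2.1413, 1.6643, -0.7915, 0.1590).
‖u_3‖ = 2.8297, so q_3 = (0.7567, 0.5882, -0.2797, 0.0562).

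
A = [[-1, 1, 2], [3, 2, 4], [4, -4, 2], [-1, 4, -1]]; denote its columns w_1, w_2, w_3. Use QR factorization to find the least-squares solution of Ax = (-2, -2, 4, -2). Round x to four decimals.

x = (0.5879, -0.6036, -0.5751)

w_1 = (-1, 3, 4, -1); ‖w_1‖ = 5.1962, so e_1 = (-0.1925, 0.5774, 0.7698, -0.1925).
e_1·w_2 = (-0.1925)·1 + 0.5774·2 + 0.7698·(-4) + (-0.1925)·4 = -2.8868.
u_2 = w_2 + 2.8868·e_1 = (0.4444, 3.6667, -1.7778, 3.4444).
‖u_2‖ = 5.3541, so e_2 = (0.0830, 0.6848, -0.3320, 0.6433).
e_1·w_3 = (-0.1925)·2 + 0.5774·4 + 0.7698·2 + (-0.1925)·(-1) = 3.6566; e_2·w_3 = 0.0830·2 + 0.6848·4 + (-0.3320)·2 + 0.6433·(-1) = 1.5979.
u_3 = w_3 − 3.6566·e_1 − 1.5979·e_2 = (2.5711, 0.7946, -0.2842, -1.3243).
‖u_3‖ = 3.0127, so e_3 = (0.8534, 0.2637, -0.0943, -0.4396).
Qᵀb = (2.6943, -4.1505, -1.7326).
Back-substitute: x_3 = -1.7326/3.0127 = -0.5751.
x_2 = (-4.1505 − 1.5979·(-0.5751))/5.3541 = -0.6036.
x_1 = (2.6943 + 2.8868·(-0.6036) − 3.6566·(-0.5751))/5.1962 = 0.5879.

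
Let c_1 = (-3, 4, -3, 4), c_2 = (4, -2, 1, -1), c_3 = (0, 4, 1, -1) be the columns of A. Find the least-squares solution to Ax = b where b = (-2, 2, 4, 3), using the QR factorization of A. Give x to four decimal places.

x = (-0.0060, -0.4072, 0.3673)

q_1 = c_1/‖c_1‖ = (-3, 4, -3, 4)/7.0711 = (-0.4243, 0.5657, -0.4243, 0.5657).
r_{12} = q_1·c_2 = -3.8184.
u_2 = c_2 + 3.8184·q_1 = (2.3800, 0.1600, -0.6200, 1.1600).
‖u_2‖ = 2.7240, so q_2 = (0.8737, 0.0587, -0.2276, 0.4258).
r_{13} = q_1·c_3 = 1.2728; r_{23} = q_2·c_3 = -0.4185.
u_3 = c_3 − 1.2728·q_1 + 0.4185·q_2 = (0.9057, 3.3046, 1.4447, -1.5418).
‖u_3‖ = 4.0255, so q_3 = (0.2250, 0.8209, 0.3589, -0.3830).
Qᵀb = (1.9799, -1.2629, 1.4784).
Back-substitute: x_3 = 1.4784/4.0255 = 0.3673.
x_2 = (-1.2629 + 0.4185·0.3673)/2.7240 = -0.4072.
x_1 = (1.9799 + 3.8184·(-0.4072) − 1.2728·0.3673)/7.0711 = -0.0060.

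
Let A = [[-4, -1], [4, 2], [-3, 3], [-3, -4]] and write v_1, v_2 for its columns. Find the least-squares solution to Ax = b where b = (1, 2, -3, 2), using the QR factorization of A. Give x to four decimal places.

q_1 = v_1/‖v_1‖ = (-4, 4, -3, -3)/7.0711 = (-0.5657, 0.5657, -0.4243, -0.4243).
r_{12} = q_1·v_2 = 2.1213.
u_2 = v_2 − 2.1213·q_1 = (0.2000, 0.8000, 3.9000, -3.1000).
‖u_2‖ = 5.0498, so q_2 = (0.0396, 0.1584, 0.7723, -0.6139).
Qᵀb = (0.9899, -3.1883).
Back-substitute: x_2 = -3.1883/5.0498 = -0.6314.
x_1 = (0.9899 − 2.1213·(-0.6314))/7.0711 = 0.3294.

x = (0.3294, -0.6314)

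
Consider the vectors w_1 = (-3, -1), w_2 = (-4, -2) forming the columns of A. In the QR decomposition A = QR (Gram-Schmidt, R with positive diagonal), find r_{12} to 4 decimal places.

q_1 = w_1/‖w_1‖ = (-3, -1)/3.1623 = (-0.9487, -0.3162).
r_{12} = q_1·w_2 = 4.4272.

r_{12} = 4.4272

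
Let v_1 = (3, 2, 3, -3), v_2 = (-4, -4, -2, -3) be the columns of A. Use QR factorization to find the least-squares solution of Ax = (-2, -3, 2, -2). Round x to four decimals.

v_1 = (3, 2, 3, -3); ‖v_1‖ = 5.5678, so q_1 = (0.5388, 0.3592, 0.5388, -0.5388).
q_1·v_2 = 0.5388·(-4) + 0.3592·(-4) + 0.5388·(-2) + (-0.5388)·(-3) = -3.0533.
u_2 = v_2 + 3.0533·q_1 = (-2.3548, -2.9032, -0.3548, -4.6452).
‖u_2‖ = 5.9731, so q_2 = (-0.3942, -0.4861, -0.0594, -0.7777).
Qᵀb = (0.0000, 3.6832).
Back-substitute: x_2 = 3.6832/5.9731 = 0.6166.
x_1 = (0.0000 + 3.0533·0.6166)/5.5678 = 0.3382.

x = (0.3382, 0.6166)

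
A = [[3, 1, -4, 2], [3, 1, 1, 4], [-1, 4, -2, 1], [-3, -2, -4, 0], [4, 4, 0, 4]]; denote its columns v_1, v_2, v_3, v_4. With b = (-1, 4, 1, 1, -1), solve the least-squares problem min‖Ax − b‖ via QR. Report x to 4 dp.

v_1 = (3, 3, -1, -3, 4); ‖v_1‖ = 6.6332, so q_1 = (0.4523, 0.4523, -0.1508, -0.4523, 0.6030).
q_1·v_2 = 0.4523·1 + 0.4523·1 + (-0.1508)·4 + (-0.4523)·(-2) + 0.6030·4 = 3.6181.
u_2 = v_2 − 3.6181·q_1 = (-0.6364, -0.6364, 4.5455, -0.3636, 1.8182).
‖u_2‖ = 4.9909, so q_2 = (-0.1275, -0.1275, 0.9107, -0.0729, 0.3643).
q_1·v_3 = 0.4523·(-4) + 0.4523·1 + (-0.1508)·(-2) + (-0.4523)·(-4) + 0.6030·0 = 0.7538; q_2·v_3 = (-0.1275)·(-4) + (-0.1275)·1 + 0.9107·(-2) + (-0.0729)·(-4) + 0.3643·0 = -1.1475.
u_3 = v_3 − 0.7538·q_1 + 1.1475·q_2 = (-4.4872, 0.5128, -0.8412, -3.7427, -0.0365).
‖u_3‖ = 5.9258, so q_3 = (-0.7572, 0.0865, -0.1420, -0.6316, -0.0062).
q_1·v_4 = 0.4523·2 + 0.4523·4 + (-0.1508)·1 + (-0.4523)·0 + 0.6030·4 = 4.9749; q_2·v_4 = (-0.1275)·2 + (-0.1275)·4 + 0.9107·1 + (-0.0729)·0 + 0.3643·4 = 1.6029; q_3·v_4 = (-0.7572)·2 + 0.0865·4 + (-0.1420)·1 + (-0.6316)·0 + (-0.0062)·4 = -1.3349.
u_4 = v_4 − 4.9749·q_1 − 1.6029·q_2 + 1.3349·q_3 = (-1.0565, 2.0699, 0.1006, 1.5236, 0.4078).
‖u_4‖ = 2.8104, so q_4 = (-0.3759, 0.7365, 0.0358, 0.5421, 0.1451).
Qᵀb = (0.1508, 0.0911, 0.3360, 3.7548).
Back-substitute: x_4 = 3.7548/2.8104 = 1.3360.
x_3 = (0.3360 + 1.3349·1.3360)/5.9258 = 0.3577.
x_2 = (0.0911 + 1.1475·0.3577 − 1.6029·1.3360)/4.9909 = -0.3286.
x_1 = (0.1508 − 3.6181·(-0.3286) − 0.7538·0.3577 − 4.9749·1.3360)/6.6332 = -0.8407.

x = (-0.8407, -0.3286, 0.3577, 1.3360)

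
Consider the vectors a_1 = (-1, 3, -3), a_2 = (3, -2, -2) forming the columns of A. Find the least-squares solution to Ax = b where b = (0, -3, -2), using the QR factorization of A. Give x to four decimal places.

e_1 = a_1/‖a_1‖ = (-1, 3, -3)/4.3589 = (-0.2294, 0.6882, -0.6882).
r_{12} = e_1·a_2 = -0.6882.
u_2 = a_2 + 0.6882·e_1 = (2.8421, -1.5263, -2.4737).
‖u_2‖ = 4.0653, so e_2 = (0.6991, -0.3755, -0.6085).
Qᵀb = (-0.6882, 2.3433).
Back-substitute: x_2 = 2.3433/4.0653 = 0.5764.
x_1 = (-0.6882 + 0.6882·0.5764)/4.3589 = -0.0669.

x = (-0.0669, 0.5764)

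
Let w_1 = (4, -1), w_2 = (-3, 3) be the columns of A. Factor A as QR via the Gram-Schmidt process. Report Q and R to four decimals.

q_1 = w_1/‖w_1‖ = (4, -1)/4.1231 = (0.9701, -0.2425).
r_{12} = q_1·w_2 = -3.6380.
u_2 = w_2 + 3.6380·q_1 = (0.5294, 2.1176).
‖u_2‖ = 2.1828, so q_2 = (0.2425, 0.9701).

Q = [[0.9701, 0.2425], [-0.2425, 0.9701]], R = [[4.1231, -3.6380], [0.0000, 2.1828]]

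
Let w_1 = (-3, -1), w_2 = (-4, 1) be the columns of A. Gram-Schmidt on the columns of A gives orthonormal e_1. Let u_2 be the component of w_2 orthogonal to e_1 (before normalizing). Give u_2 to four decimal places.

w_1 = (-3, -1); ‖w_1‖ = 3.1623, so e_1 = (-0.9487, -0.3162).
e_1·w_2 = (-0.9487)·(-4) + (-0.3162)·1 = 3.4785.
u_2 = w_2 − 3.4785·e_1 = (-0.7000, 2.1000).

u_2 = (-0.7000, 2.1000)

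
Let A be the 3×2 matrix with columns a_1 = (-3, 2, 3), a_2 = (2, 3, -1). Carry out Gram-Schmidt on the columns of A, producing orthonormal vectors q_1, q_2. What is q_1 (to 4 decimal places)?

q_1 = (-0.6396, 0.4264, 0.6396)

a_1 = (-3, 2, 3); ‖a_1‖ = 4.6904, so q_1 = (-0.6396, 0.4264, 0.6396).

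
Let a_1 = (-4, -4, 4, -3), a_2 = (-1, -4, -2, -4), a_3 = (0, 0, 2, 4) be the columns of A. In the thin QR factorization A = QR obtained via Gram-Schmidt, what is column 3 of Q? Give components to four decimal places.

q_3 = (0.0688, -0.6902, -0.0848, 0.7154)

q_1 = a_1/‖a_1‖ = (-4, -4, 4, -3)/7.5498 = (-0.5298, -0.5298, 0.5298, -0.3974).
r_{12} = q_1·a_2 = 3.1789.
u_2 = a_2 − 3.1789·q_1 = (0.6842, -2.3158, -3.6842, -2.7368).
‖u_2‖ = 5.1860, so q_2 = (0.1319, -0.4465, -0.7104, -0.5277).
r_{13} = q_1·a_3 = -0.5298; r_{23} = q_2·a_3 = -3.5318.
u_3 = a_3 + 0.5298·q_1 + 3.5318·q_2 = (0.1853, -1.8578, -0.2283, 1.9256).
‖u_3‖ = 2.6918, so q_3 = (0.0688, -0.6902, -0.0848, 0.7154).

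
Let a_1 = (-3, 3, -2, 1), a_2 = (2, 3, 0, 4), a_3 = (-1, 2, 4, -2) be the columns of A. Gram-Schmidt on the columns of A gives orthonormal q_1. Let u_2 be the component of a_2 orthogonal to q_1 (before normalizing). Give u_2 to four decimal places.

a_1 = (-3, 3, -2, 1); ‖a_1‖ = 4.7958, so q_1 = (-0.6255, 0.6255, -0.4170, 0.2085).
q_1·a_2 = (-0.6255)·2 + 0.6255·3 + (-0.4170)·0 + 0.2085·4 = 1.4596.
u_2 = a_2 − 1.4596·q_1 = (2.9130, 2.0870, 0.6087, 3.6957).

u_2 = (2.9130, 2.0870, 0.6087, 3.6957)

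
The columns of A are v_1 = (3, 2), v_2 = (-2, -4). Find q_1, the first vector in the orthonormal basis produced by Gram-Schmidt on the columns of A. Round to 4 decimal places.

q_1 = v_1/‖v_1‖ = (3, 2)/3.6056 = (0.8321, 0.5547).

q_1 = (0.8321, 0.5547)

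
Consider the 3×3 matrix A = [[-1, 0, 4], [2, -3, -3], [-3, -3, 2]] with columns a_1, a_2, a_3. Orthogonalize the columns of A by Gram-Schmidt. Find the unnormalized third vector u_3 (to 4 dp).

u_3 = (2.7778, 0.5556, -0.5556)

a_1 = (-1, 2, -3); ‖a_1‖ = 3.7417, so e_1 = (-0.2673, 0.5345, -0.8018).
e_1·a_2 = (-0.2673)·0 + 0.5345·(-3) + (-0.8018)·(-3) = 0.8018.
u_2 = a_2 − 0.8018·e_1 = (0.2143, -3.4286, -2.3571).
‖u_2‖ = 4.1662, so e_2 = (0.0514, -0.8230, -0.5658).
e_1·a_3 = (-0.2673)·4 + 0.5345·(-3) + (-0.8018)·2 = -4.2762; e_2·a_3 = 0.0514·4 + (-0.8230)·(-3) + (-0.5658)·2 = 1.5430.
u_3 = a_3 + 4.2762·e_1 − 1.5430·e_2 = (2.7778, 0.5556, -0.5556).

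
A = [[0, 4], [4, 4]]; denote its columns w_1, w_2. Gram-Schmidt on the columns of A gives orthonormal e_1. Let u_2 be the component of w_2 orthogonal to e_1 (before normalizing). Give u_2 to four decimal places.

u_2 = (4.0000, 0.0000)

e_1 = w_1/‖w_1‖ = (0, 4)/4.0000 = (0.0000, 1.0000).
r_{12} = e_1·w_2 = 4.0000.
u_2 = w_2 − 4.0000·e_1 = (4.0000, 0.0000).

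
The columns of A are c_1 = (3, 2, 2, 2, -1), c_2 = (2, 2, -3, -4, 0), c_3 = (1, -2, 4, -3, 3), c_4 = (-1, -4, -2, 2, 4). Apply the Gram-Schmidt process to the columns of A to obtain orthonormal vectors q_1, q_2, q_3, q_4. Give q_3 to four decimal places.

q_3 = (0.2347, -0.2646, 0.6416, -0.4962, 0.4658)

q_1 = c_1/‖c_1‖ = (3, 2, 2, 2, -1)/4.6904 = (0.6396, 0.4264, 0.4264, 0.4264, -0.2132).
r_{12} = q_1·c_2 = -0.8528.
u_2 = c_2 + 0.8528·q_1 = (2.5455, 2.3636, -2.6364, -3.6364, -0.1818).
‖u_2‖ = 5.6809, so q_2 = (0.4481, 0.4161, -0.4641, -0.6401, -0.0320).
r_{13} = q_1·c_3 = -0.4264; r_{23} = q_2·c_3 = -0.4161.
u_3 = c_3 + 0.4264·q_1 + 0.4161·q_2 = (1.4592, -1.6451, 3.9887, -3.0845, 2.8958).
‖u_3‖ = 6.2165, so q_3 = (0.2347, -0.2646, 0.6416, -0.4962, 0.4658).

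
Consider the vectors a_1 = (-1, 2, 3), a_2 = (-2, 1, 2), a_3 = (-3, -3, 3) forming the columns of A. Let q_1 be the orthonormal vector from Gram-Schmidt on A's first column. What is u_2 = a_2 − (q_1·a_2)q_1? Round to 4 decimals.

a_1 = (-1, 2, 3); ‖a_1‖ = 3.7417, so q_1 = (-0.2673, 0.5345, 0.8018).
q_1·a_2 = (-0.2673)·(-2) + 0.5345·1 + 0.8018·2 = 2.6726.
u_2 = a_2 − 2.6726·q_1 = (-1.2857, -0.4286, -0.1429).

u_2 = (-1.2857, -0.4286, -0.1429)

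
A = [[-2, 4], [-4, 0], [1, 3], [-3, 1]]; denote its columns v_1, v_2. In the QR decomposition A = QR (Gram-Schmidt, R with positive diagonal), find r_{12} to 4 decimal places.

e_1 = v_1/‖v_1‖ = (-2, -4, 1, -3)/5.4772 = (-0.3651, -0.7303, 0.1826, -0.5477).
r_{12} = e_1·v_2 = -1.4606.

r_{12} = -1.4606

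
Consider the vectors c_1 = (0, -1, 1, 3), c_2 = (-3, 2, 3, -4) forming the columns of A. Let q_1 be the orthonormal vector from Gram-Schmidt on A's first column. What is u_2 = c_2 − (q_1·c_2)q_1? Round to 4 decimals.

u_2 = (-3.0000, 1.0000, 4.0000, -1.0000)

c_1 = (0, -1, 1, 3); ‖c_1‖ = 3.3166, so q_1 = (0.0000, -0.3015, 0.3015, 0.9045).
q_1·c_2 = 0.0000·(-3) + (-0.3015)·2 + 0.3015·3 + 0.9045·(-4) = -3.3166.
u_2 = c_2 + 3.3166·q_1 = (-3.0000, 1.0000, 4.0000, -1.0000).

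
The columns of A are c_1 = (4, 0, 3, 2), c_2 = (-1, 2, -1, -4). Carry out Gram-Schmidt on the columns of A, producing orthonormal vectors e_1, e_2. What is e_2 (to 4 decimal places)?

e_1 = c_1/‖c_1‖ = (4, 0, 3, 2)/5.3852 = (0.7428, 0.0000, 0.5571, 0.3714).
r_{12} = e_1·c_2 = -2.7854.
u_2 = c_2 + 2.7854·e_1 = (1.0690, 2.0000, 0.5517, -2.9655).
‖u_2‖ = 3.7738, so e_2 = (0.2833, 0.5300, 0.1462, -0.7858).

e_2 = (0.2833, 0.5300, 0.1462, -0.7858)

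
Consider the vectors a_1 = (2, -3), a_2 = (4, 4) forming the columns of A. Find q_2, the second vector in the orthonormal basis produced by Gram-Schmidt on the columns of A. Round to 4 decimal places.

q_2 = (0.8321, 0.5547)

a_1 = (2, -3); ‖a_1‖ = 3.6056, so q_1 = (0.5547, -0.8321).
q_1·a_2 = 0.5547·4 + (-0.8321)·4 = -1.1094.
u_2 = a_2 + 1.1094·q_1 = (4.6154, 3.0769).
‖u_2‖ = 5.5470, so q_2 = (0.8321, 0.5547).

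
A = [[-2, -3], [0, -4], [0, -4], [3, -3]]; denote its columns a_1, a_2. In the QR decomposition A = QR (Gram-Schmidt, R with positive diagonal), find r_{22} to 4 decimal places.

a_1 = (-2, 0, 0, 3); ‖a_1‖ = 3.6056, so e_1 = (-0.5547, 0.0000, 0.0000, 0.8321).
e_1·a_2 = (-0.5547)·(-3) + 0.0000·(-4) + 0.0000·(-4) + 0.8321·(-3) = -0.8321.
u_2 = a_2 + 0.8321·e_1 = (-3.4615, -4.0000, -4.0000, -2.3077).
r_{22} = ‖u_2‖ = 7.0219.

r_{22} = 7.0219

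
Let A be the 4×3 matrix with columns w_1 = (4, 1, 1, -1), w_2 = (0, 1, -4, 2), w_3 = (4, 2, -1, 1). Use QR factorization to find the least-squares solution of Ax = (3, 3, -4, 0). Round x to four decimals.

x = (1.7640, 1.6629, -0.8876)

w_1 = (4, 1, 1, -1); ‖w_1‖ = 4.3589, so q_1 = (0.9177, 0.2294, 0.2294, -0.2294).
q_1·w_2 = 0.9177·0 + 0.2294·1 + 0.2294·(-4) + (-0.2294)·2 = -1.1471.
u_2 = w_2 + 1.1471·q_1 = (1.0526, 1.2632, -3.7368, 1.7368).
‖u_2‖ = 4.4367, so q_2 = (0.2373, 0.2847, -0.8423, 0.3915).
q_1·w_3 = 0.9177·4 + 0.2294·2 + 0.2294·(-1) + (-0.2294)·1 = 3.6707; q_2·w_3 = 0.2373·4 + 0.2847·2 + (-0.8423)·(-1) + 0.3915·1 = 2.7522.
u_3 = w_3 − 3.6707·q_1 − 2.7522·q_2 = (-0.0214, 0.3743, 0.4759, 0.7647).
‖u_3‖ = 0.9756, so q_3 = (-0.0219, 0.3837, 0.4878, 0.7838).
Qᵀb = (2.5236, 4.9349, -0.8660).
Back-substitute: x_3 = -0.8660/0.9756 = -0.8876.
x_2 = (4.9349 − 2.7522·(-0.8876))/4.4367 = 1.6629.
x_1 = (2.5236 + 1.1471·1.6629 − 3.6707·(-0.8876))/4.3589 = 1.7640.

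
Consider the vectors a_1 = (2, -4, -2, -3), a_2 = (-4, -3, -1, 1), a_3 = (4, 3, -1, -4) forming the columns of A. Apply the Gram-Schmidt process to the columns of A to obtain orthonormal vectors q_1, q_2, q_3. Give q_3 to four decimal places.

a_1 = (2, -4, -2, -3); ‖a_1‖ = 5.7446, so q_1 = (0.3482, -0.6963, -0.3482, -0.5222).
q_1·a_2 = 0.3482·(-4) + (-0.6963)·(-3) + (-0.3482)·(-1) + (-0.5222)·1 = 0.5222.
u_2 = a_2 − 0.5222·q_1 = (-4.1818, -2.6364, -0.8182, 1.2727).
‖u_2‖ = 5.1698, so q_2 = (-0.8089, -0.5100, -0.1583, 0.2462).
q_1·a_3 = 0.3482·4 + (-0.6963)·3 + (-0.3482)·(-1) + (-0.5222)·(-4) = 1.7408; q_2·a_3 = (-0.8089)·4 + (-0.5100)·3 + (-0.1583)·(-1) + 0.2462·(-4) = -5.5919.
u_3 = a_3 − 1.7408·q_1 + 5.5919·q_2 = (-1.1293, 1.3605, -1.2789, -1.7143).
‖u_3‖ = 2.7750, so q_3 = (-0.4069, 0.4903, -0.4609, -0.6178).

q_3 = (-0.4069, 0.4903, -0.4609, -0.6178)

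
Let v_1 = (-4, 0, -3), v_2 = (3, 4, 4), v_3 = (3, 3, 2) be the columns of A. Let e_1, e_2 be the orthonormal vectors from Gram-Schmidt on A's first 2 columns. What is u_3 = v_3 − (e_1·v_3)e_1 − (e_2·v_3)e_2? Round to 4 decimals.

e_1 = v_1/‖v_1‖ = (-4, 0, -3)/5.0000 = (-0.8000, 0.0000, -0.6000).
r_{12} = e_1·v_2 = -4.8000.
u_2 = v_2 + 4.8000·e_1 = (-0.8400, 4.0000, 1.1200).
‖u_2‖ = 4.2379, so e_2 = (-0.1982, 0.9439, 0.2643).
r_{13} = e_1·v_3 = -3.6000; r_{23} = e_2·v_3 = 2.7655.
u_3 = v_3 + 3.6000·e_1 − 2.7655·e_2 = (0.6682, 0.3898, -0.8909).

u_3 = (0.6682, 0.3898, -0.8909)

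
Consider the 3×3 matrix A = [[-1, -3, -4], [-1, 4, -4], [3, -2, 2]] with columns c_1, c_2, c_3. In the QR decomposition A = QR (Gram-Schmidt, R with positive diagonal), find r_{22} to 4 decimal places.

c_1 = (-1, -1, 3); ‖c_1‖ = 3.3166, so q_1 = (-0.3015, -0.3015, 0.9045).
q_1·c_2 = (-0.3015)·(-3) + (-0.3015)·4 + 0.9045·(-2) = -2.1106.
u_2 = c_2 + 2.1106·q_1 = (-3.6364, 3.3636, -0.0909).
r_{22} = ‖u_2‖ = 4.9543.

r_{22} = 4.9543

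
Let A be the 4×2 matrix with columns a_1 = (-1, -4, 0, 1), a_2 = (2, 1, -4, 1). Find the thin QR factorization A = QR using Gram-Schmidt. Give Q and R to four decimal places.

Q = [[-0.2357, 0.3793], [-0.9428, -0.0245], [0.0000, -0.8811], [0.2357, 0.2815]], R = [[4.2426, -1.1785], [0.0000, 4.5399]]

e_1 = a_1/‖a_1‖ = (-1, -4, 0, 1)/4.2426 = (-0.2357, -0.9428, 0.0000, 0.2357).
r_{12} = e_1·a_2 = -1.1785.
u_2 = a_2 + 1.1785·e_1 = (1.7222, -0.1111, -4.0000, 1.2778).
‖u_2‖ = 4.5399, so e_2 = (0.3793, -0.0245, -0.8811, 0.2815).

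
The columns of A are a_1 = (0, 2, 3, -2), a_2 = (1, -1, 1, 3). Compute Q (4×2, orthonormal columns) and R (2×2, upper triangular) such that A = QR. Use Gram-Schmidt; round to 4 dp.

Q = [[0.0000, 0.3082], [0.4851, -0.1269], [0.7276, 0.5801], [-0.4851, 0.7432]], R = [[4.1231, -1.2127], [0.0000, 3.2449]]

e_1 = a_1/‖a_1‖ = (0, 2, 3, -2)/4.1231 = (0.0000, 0.4851, 0.7276, -0.4851).
r_{12} = e_1·a_2 = -1.2127.
u_2 = a_2 + 1.2127·e_1 = (1.0000, -0.4118, 1.8824, 2.4118).
‖u_2‖ = 3.2449, so e_2 = (0.3082, -0.1269, 0.5801, 0.7432).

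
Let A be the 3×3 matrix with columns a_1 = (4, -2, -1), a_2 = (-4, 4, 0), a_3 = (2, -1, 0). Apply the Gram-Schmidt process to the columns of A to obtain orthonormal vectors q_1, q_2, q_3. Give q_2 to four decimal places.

a_1 = (4, -2, -1); ‖a_1‖ = 4.5826, so q_1 = (0.8729, -0.4364, -0.2182).
q_1·a_2 = 0.8729·(-4) + (-0.4364)·4 + (-0.2182)·0 = -5.2372.
u_2 = a_2 + 5.2372·q_1 = (0.5714, 1.7143, -1.1429).
‖u_2‖ = 2.1381, so q_2 = (0.2673, 0.8018, -0.5345).

q_2 = (0.2673, 0.8018, -0.5345)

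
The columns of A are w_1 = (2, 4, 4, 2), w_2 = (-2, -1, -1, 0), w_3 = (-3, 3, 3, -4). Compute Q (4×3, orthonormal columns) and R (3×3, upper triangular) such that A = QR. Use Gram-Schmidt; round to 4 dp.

Q = [[0.3162, -0.9037, -0.2887], [0.6325, 0.1291, 0.2887], [0.6325, 0.1291, 0.2887], [0.3162, 0.3873, -0.8660]], R = [[6.3246, -1.8974, 1.5811], [0.0000, 1.5492, 1.9365], [0.0000, 0.0000, 6.0622]]

w_1 = (2, 4, 4, 2); ‖w_1‖ = 6.3246, so q_1 = (0.3162, 0.6325, 0.6325, 0.3162).
q_1·w_2 = 0.3162·(-2) + 0.6325·(-1) + 0.6325·(-1) + 0.3162·0 = -1.8974.
u_2 = w_2 + 1.8974·q_1 = (-1.4000, 0.2000, 0.2000, 0.6000).
‖u_2‖ = 1.5492, so q_2 = (-0.9037, 0.1291, 0.1291, 0.3873).
q_1·w_3 = 0.3162·(-3) + 0.6325·3 + 0.6325·3 + 0.3162·(-4) = 1.5811; q_2·w_3 = (-0.9037)·(-3) + 0.1291·3 + 0.1291·3 + 0.3873·(-4) = 1.9365.
u_3 = w_3 − 1.5811·q_1 − 1.9365·q_2 = (-1.7500, 1.7500, 1.7500, -5.2500).
‖u_3‖ = 6.0622, so q_3 = (-0.2887, 0.2887, 0.2887, -0.8660).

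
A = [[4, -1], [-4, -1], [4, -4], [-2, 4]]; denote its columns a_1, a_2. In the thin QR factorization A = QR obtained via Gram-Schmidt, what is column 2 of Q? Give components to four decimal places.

e_1 = a_1/‖a_1‖ = (4, -4, 4, -2)/7.2111 = (0.5547, -0.5547, 0.5547, -0.2774).
r_{12} = e_1·a_2 = -3.3282.
u_2 = a_2 + 3.3282·e_1 = (0.8462, -2.8462, -2.1538, 3.0769).
‖u_2‖ = 4.7878, so e_2 = (0.1767, -0.5945, -0.4499, 0.6427).

e_2 = (0.1767, -0.5945, -0.4499, 0.6427)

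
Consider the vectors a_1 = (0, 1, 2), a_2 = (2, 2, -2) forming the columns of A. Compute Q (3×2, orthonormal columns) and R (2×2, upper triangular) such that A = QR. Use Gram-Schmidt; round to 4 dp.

a_1 = (0, 1, 2); ‖a_1‖ = 2.2361, so e_1 = (0.0000, 0.4472, 0.8944).
e_1·a_2 = 0.0000·2 + 0.4472·2 + 0.8944·(-2) = -0.8944.
u_2 = a_2 + 0.8944·e_1 = (2.0000, 2.4000, -1.2000).
‖u_2‖ = 3.3466, so e_2 = (0.5976, 0.7171, -0.3586).

Q = [[0.0000, 0.5976], [0.4472, 0.7171], [0.8944, -0.3586]], R = [[2.2361, -0.8944], [0.0000, 3.3466]]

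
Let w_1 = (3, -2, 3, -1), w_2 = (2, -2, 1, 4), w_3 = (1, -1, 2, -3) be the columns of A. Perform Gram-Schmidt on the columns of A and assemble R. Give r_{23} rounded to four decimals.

r_{23} = -2.4767

w_1 = (3, -2, 3, -1); ‖w_1‖ = 4.7958, so q_1 = (0.6255, -0.4170, 0.6255, -0.2085).
q_1·w_2 = 0.6255·2 + (-0.4170)·(-2) + 0.6255·1 + (-0.2085)·4 = 1.8766.
u_2 = w_2 − 1.8766·q_1 = (0.8261, -1.2174, -0.1739, 4.3913).
‖u_2‖ = 4.6345, so q_2 = (0.1782, -0.2627, -0.0375, 0.9475).
r_{23} = q_2·w_3 = -2.4767.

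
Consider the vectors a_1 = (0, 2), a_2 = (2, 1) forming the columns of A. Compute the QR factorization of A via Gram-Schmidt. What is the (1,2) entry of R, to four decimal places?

r_{12} = 1.0000

e_1 = a_1/‖a_1‖ = (0, 2)/2.0000 = (0.0000, 1.0000).
r_{12} = e_1·a_2 = 1.0000.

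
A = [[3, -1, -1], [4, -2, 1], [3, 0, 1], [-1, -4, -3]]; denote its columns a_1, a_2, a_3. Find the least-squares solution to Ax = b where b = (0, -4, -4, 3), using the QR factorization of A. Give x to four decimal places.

x = (-0.4746, 0.4778, -1.5778)

a_1 = (3, 4, 3, -1); ‖a_1‖ = 5.9161, so e_1 = (0.5071, 0.6761, 0.5071, -0.1690).
e_1·a_2 = 0.5071·(-1) + 0.6761·(-2) + 0.5071·0 + (-0.1690)·(-4) = -1.1832.
u_2 = a_2 + 1.1832·e_1 = (-0.4000, -1.2000, 0.6000, -4.2000).
‖u_2‖ = 4.4272, so e_2 = (-0.0904, -0.2711, 0.1355, -0.9487).
e_1·a_3 = 0.5071·(-1) + 0.6761·1 + 0.5071·1 + (-0.1690)·(-3) = 1.1832; e_2·a_3 = (-0.0904)·(-1) + (-0.2711)·1 + 0.1355·1 + (-0.9487)·(-3) = 2.8009.
u_3 = a_3 − 1.1832·e_1 − 2.8009·e_2 = (-1.3469, 0.9592, 0.0204, -0.1429).
‖u_3‖ = 1.6599, so e_3 = (-0.8115, 0.5779, 0.0123, -0.0861).
Qᵀb = (-5.2400, -2.3039, -2.6189).
Back-substitute: x_3 = -2.6189/1.6599 = -1.5778.
x_2 = (-2.3039 − 2.8009·(-1.5778))/4.4272 = 0.4778.
x_1 = (-5.2400 + 1.1832·0.4778 − 1.1832·(-1.5778))/5.9161 = -0.4746.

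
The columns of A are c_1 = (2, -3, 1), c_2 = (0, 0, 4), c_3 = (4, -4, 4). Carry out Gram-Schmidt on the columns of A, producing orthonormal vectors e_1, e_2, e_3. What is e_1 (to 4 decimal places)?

e_1 = (0.5345, -0.8018, 0.2673)

e_1 = c_1/‖c_1‖ = (2, -3, 1)/3.7417 = (0.5345, -0.8018, 0.2673).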